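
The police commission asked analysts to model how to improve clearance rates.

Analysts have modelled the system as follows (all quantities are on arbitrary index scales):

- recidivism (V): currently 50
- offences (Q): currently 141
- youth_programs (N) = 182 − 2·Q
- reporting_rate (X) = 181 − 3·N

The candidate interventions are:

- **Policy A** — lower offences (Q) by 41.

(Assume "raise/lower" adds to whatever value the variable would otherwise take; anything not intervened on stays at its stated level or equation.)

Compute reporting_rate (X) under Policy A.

Policy A (Q − 41):
  Q = 141 − 41 = 100
  N = 182 − 2·100 = -18
  X = 181 − 3·(-18) = 235

235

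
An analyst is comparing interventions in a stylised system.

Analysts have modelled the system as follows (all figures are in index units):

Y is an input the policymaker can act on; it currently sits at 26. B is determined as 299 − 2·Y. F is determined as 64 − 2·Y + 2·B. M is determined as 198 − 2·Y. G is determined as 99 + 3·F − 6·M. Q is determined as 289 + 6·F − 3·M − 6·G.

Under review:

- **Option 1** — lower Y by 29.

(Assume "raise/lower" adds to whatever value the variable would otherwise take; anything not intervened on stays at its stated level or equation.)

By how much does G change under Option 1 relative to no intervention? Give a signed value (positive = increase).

Baseline:
  Y = 26
  B = 299 − 2·26 = 247
  F = 64 − 2·26 + 2·247 = 506
  M = 198 − 2·26 = 146
  G = 99 + 3·506 − 6·146 = 741
Option 1 (Y − 29):
  Y = 26 − 29 = -3
  B = 299 − 2·(-3) = 305
  F = 64 − 2·(-3) + 2·305 = 680
  M = 198 − 2·(-3) = 204
  G = 99 + 3·680 − 6·204 = 915
Change in G: 915 − 741 = 174

174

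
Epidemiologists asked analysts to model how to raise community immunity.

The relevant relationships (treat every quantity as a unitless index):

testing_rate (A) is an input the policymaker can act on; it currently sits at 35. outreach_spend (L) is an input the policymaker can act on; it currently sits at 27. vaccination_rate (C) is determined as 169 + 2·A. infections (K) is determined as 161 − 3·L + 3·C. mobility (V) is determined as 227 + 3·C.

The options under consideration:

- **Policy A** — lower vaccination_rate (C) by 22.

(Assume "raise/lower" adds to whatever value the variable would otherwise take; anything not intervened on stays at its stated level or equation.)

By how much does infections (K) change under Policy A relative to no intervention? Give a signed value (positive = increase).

Baseline:
  A = 35
  L = 27
  C = 169 + 2·35 = 239
  K = 161 − 3·27 + 3·239 = 797
Policy A (C − 22):
  A = 35
  L = 27
  C = 169 + 2·35 (−22 from intervention) = 217
  K = 161 − 3·27 + 3·217 = 731
Change in K: 731 − 797 = -66

-66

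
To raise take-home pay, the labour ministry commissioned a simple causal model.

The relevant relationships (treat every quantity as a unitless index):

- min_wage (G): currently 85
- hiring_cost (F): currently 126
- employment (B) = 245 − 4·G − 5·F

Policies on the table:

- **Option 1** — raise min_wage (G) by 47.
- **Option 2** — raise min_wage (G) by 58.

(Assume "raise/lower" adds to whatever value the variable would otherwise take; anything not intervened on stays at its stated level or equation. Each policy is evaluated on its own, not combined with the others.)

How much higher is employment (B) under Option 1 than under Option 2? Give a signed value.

Option 1 (G + 47):
  G = 85 + 47 = 132
  F = 126
  B = 245 − 4·132 − 5·126 = -913
Option 2 (G + 58):
  G = 85 + 58 = 143
  F = 126
  B = 245 − 4·143 − 5·126 = -957
B: -913 − (-957) = 44

44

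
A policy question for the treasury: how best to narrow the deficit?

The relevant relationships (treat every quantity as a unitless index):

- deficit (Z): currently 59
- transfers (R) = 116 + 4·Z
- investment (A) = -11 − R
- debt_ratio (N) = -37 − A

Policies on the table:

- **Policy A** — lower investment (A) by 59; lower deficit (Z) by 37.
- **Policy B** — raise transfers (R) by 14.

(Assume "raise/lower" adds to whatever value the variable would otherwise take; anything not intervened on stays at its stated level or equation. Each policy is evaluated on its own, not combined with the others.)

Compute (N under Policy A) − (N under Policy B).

Policy A (A − 59, Z − 37):
  Z = 59 − 37 = 22
  R = 116 + 4·22 = 204
  A = -11 − 204 (−59 from intervention) = -274
  N = -37 − (-274) = 237
Policy B (R + 14):
  Z = 59
  R = 116 + 4·59 (+14 from intervention) = 366
  A = -11 − 366 = -377
  N = -37 − (-377) = 340
N: 237 − 340 = -103

-103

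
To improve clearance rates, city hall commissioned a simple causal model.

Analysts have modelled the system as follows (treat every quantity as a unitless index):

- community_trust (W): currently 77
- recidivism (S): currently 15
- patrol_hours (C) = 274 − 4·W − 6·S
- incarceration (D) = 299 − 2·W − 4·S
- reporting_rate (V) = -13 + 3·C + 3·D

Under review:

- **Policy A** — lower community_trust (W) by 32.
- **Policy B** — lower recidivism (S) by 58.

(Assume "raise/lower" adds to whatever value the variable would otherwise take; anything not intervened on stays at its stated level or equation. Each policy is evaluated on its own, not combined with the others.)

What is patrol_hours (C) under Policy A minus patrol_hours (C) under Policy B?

Policy A (W − 32):
  W = 77 − 32 = 45
  S = 15
  C = 274 − 4·45 − 6·15 = 4
Policy B (S − 58):
  W = 77
  S = 15 − 58 = -43
  C = 274 − 4·77 − 6·(-43) = 224
C: 4 − 224 = -220

-220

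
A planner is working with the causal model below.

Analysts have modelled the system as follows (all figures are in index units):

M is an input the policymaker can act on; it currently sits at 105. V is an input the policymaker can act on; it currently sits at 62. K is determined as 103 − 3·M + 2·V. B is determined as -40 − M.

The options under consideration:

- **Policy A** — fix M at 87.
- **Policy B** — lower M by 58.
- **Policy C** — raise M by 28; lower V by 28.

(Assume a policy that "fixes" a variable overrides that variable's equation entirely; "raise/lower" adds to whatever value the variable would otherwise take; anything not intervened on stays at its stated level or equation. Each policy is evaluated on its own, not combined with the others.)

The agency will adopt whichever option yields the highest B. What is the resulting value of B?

-87

Policy A (M := 87):
  M = 87
  B = -40 − 87 = -127
Policy B (M − 58):
  M = 105 − 58 = 47
  B = -40 − 47 = -87
Policy C (M + 28, V − 28):
  M = 105 + 28 = 133
  B = -40 − 133 = -173
Comparing — Policy A: B=-127, Policy B: B=-87, Policy C: B=-173. Highest is -87 (Policy B).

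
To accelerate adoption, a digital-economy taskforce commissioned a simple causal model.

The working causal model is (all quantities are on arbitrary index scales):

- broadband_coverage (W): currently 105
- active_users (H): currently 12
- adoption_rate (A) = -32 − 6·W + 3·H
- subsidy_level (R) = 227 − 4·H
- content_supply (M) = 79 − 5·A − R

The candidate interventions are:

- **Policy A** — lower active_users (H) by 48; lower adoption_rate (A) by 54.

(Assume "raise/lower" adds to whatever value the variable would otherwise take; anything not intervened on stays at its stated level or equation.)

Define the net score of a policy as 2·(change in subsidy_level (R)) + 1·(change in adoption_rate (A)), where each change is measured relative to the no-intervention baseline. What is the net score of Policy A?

186

Baseline:
  W = 105
  H = 12
  A = -32 − 6·105 + 3·12 = -626
  R = 227 − 4·12 = 179
Policy A (H − 48, A − 54):
  W = 105
  H = 12 − 48 = -36
  A = -32 − 6·105 + 3·(-36) (−54 from intervention) = -824
  R = 227 − 4·(-36) = 371
ΔR = 371 − 179 = 192; ΔA = -824 − (-626) = -198
Score = 2·192 + 1·(-198) = 186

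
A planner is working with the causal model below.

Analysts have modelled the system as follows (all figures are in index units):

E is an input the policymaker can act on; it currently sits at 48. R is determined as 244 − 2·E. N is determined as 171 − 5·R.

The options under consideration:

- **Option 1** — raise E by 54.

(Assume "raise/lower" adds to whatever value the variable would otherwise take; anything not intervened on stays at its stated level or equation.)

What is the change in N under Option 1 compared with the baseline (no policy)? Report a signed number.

540

Baseline:
  E = 48
  R = 244 − 2·48 = 148
  N = 171 − 5·148 = -569
Option 1 (E + 54):
  E = 48 + 54 = 102
  R = 244 − 2·102 = 40
  N = 171 − 5·40 = -29
Change in N: -29 − (-569) = 540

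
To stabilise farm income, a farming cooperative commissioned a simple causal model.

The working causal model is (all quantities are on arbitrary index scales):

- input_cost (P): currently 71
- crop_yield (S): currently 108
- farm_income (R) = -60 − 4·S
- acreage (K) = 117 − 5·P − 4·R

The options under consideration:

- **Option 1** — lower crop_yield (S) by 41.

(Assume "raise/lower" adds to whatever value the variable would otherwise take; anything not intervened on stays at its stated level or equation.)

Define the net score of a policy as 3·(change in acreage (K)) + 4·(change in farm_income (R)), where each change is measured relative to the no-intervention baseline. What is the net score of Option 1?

Baseline:
  P = 71
  S = 108
  R = -60 − 4·108 = -492
  K = 117 − 5·71 − 4·(-492) = 1730
Option 1 (S − 41):
  P = 71
  S = 108 − 41 = 67
  R = -60 − 4·67 = -328
  K = 117 − 5·71 − 4·(-328) = 1074
ΔK = 1074 − 1730 = -656; ΔR = -328 − (-492) = 164
Score = 3·(-656) + 4·164 = -1312

-1312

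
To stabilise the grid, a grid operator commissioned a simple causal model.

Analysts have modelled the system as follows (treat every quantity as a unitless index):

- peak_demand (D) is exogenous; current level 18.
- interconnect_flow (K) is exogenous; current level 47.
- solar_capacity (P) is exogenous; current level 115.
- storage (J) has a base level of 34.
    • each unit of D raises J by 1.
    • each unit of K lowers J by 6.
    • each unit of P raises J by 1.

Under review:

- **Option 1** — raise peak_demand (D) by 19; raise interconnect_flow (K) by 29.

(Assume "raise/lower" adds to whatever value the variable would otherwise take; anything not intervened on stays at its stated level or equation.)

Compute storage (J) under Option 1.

-270

Option 1 (D + 19, K + 29):
  D = 18 + 19 = 37
  K = 47 + 29 = 76
  P = 115
  J = 34 + 37 − 6·76 + 115 = -270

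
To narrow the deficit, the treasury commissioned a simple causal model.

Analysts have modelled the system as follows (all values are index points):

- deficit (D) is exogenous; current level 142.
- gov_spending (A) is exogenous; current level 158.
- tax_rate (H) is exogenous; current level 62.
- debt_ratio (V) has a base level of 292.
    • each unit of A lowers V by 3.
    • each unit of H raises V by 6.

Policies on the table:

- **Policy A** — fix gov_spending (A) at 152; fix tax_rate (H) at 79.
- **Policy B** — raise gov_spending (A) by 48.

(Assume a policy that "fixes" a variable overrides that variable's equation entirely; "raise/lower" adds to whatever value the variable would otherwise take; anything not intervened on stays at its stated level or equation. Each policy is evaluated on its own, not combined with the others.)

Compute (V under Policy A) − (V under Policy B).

264

Policy A (A := 152, H := 79):
  A = 152
  H = 79
  V = 292 − 3·152 + 6·79 = 310
Policy B (A + 48):
  A = 158 + 48 = 206
  H = 62
  V = 292 − 3·206 + 6·62 = 46
V: 310 − 46 = 264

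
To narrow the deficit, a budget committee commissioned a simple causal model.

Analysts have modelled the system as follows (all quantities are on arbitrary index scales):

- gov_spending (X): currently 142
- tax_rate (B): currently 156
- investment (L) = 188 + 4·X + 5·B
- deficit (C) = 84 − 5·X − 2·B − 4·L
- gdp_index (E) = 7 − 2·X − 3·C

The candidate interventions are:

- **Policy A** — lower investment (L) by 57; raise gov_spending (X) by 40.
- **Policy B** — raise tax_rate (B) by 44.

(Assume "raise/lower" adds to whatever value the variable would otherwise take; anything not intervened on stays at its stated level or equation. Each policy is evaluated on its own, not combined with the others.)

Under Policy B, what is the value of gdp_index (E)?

Policy B (B + 44):
  X = 142
  B = 156 + 44 = 200
  L = 188 + 4·142 + 5·200 = 1756
  C = 84 − 5·142 − 2·200 − 4·1756 = -8050
  E = 7 − 2·142 − 3·(-8050) = 23873

23873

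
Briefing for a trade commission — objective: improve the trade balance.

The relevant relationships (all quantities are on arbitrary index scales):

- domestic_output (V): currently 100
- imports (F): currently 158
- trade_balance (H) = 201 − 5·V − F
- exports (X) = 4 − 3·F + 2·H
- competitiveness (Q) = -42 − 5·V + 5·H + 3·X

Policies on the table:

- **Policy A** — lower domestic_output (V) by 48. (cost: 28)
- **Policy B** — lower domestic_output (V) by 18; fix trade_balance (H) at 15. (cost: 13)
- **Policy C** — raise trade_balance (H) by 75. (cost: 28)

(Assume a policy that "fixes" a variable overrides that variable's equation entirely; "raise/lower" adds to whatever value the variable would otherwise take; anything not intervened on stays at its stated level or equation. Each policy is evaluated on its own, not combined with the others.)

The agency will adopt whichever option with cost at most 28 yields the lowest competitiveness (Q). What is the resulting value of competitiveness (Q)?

Policy A (V − 48):
  V = 100 − 48 = 52
  F = 158
  H = 201 − 5·52 − 158 = -217
  X = 4 − 3·158 + 2·(-217) = -904
  Q = -42 − 5·52 + 5·(-217) + 3·(-904) = -4099
Policy B (V − 18, H := 15):
  V = 100 − 18 = 82
  F = 158
  H = 15
  X = 4 − 3·158 + 2·15 = -440
  Q = -42 − 5·82 + 5·15 + 3·(-440) = -1697
Policy C (H + 75):
  V = 100
  F = 158
  H = 201 − 5·100 − 158 (+75 from intervention) = -382
  X = 4 − 3·158 + 2·(-382) = -1234
  Q = -42 − 5·100 + 5·(-382) + 3·(-1234) = -6154
Comparing — Policy A: Q=-4099, Policy B: Q=-1697, Policy C: Q=-6154. Lowest is -6154 (Policy C).

-6154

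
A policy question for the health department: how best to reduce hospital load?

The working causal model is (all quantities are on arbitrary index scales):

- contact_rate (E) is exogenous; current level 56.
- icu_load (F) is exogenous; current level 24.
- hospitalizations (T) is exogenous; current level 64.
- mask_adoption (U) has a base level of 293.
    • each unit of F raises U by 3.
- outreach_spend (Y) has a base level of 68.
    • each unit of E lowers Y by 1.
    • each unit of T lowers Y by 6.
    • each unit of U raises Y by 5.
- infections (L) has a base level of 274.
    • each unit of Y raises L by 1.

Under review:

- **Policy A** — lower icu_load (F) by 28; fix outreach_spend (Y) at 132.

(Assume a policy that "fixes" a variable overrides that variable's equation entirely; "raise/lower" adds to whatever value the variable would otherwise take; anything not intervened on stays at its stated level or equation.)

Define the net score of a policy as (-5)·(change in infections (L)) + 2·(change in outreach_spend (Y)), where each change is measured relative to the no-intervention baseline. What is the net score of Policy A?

3963

Baseline:
  E = 56
  F = 24
  T = 64
  U = 293 + 3·24 = 365
  Y = 68 − 56 − 6·64 + 5·365 = 1453
  L = 274 + 1453 = 1727
Policy A (F − 28, Y := 132):
  E = 56
  F = 24 − 28 = -4
  T = 64
  U = 293 + 3·(-4) = 281
  Y = 132
  L = 274 + 132 = 406
ΔL = 406 − 1727 = -1321; ΔY = 132 − 1453 = -1321
Score = (-5)·(-1321) + 2·(-1321) = 3963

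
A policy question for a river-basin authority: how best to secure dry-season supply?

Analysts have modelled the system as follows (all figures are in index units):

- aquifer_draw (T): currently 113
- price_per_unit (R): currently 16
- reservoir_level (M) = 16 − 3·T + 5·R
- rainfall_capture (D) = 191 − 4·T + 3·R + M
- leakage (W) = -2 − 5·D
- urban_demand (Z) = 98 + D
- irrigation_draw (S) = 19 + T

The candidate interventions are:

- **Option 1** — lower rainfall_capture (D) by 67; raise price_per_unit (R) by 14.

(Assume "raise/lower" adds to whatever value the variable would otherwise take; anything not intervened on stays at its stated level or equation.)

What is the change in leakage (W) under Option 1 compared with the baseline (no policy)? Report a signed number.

Baseline:
  T = 113
  R = 16
  M = 16 − 3·113 + 5·16 = -243
  D = 191 − 4·113 + 3·16 + (-243) = -456
  W = -2 − 5·(-456) = 2278
Option 1 (D − 67, R + 14):
  T = 113
  R = 16 + 14 = 30
  M = 16 − 3·113 + 5·30 = -173
  D = 191 − 4·113 + 3·30 + (-173) (−67 from intervention) = -411
  W = -2 − 5·(-411) = 2053
Change in W: 2053 − 2278 = -225

-225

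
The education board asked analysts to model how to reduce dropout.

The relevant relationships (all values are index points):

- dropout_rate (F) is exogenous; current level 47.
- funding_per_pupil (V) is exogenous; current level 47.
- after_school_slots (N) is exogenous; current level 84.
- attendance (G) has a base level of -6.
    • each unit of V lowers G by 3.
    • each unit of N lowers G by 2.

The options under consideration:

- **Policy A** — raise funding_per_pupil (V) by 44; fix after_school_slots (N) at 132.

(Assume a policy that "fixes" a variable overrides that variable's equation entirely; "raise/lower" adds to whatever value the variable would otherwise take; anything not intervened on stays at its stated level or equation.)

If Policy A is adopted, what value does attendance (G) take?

Policy A (V + 44, N := 132):
  V = 47 + 44 = 91
  N = 132
  G = -6 − 3·91 − 2·132 = -543

-543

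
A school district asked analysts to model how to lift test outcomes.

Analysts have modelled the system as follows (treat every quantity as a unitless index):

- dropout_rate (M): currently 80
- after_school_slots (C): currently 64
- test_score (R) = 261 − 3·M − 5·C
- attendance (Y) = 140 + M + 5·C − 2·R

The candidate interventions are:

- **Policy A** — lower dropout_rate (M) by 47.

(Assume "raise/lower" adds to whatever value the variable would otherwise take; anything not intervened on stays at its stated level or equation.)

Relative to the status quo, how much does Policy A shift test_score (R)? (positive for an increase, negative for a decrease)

141

Baseline:
  M = 80
  C = 64
  R = 261 − 3·80 − 5·64 = -299
Policy A (M − 47):
  M = 80 − 47 = 33
  C = 64
  R = 261 − 3·33 − 5·64 = -158
Change in R: -158 − (-299) = 141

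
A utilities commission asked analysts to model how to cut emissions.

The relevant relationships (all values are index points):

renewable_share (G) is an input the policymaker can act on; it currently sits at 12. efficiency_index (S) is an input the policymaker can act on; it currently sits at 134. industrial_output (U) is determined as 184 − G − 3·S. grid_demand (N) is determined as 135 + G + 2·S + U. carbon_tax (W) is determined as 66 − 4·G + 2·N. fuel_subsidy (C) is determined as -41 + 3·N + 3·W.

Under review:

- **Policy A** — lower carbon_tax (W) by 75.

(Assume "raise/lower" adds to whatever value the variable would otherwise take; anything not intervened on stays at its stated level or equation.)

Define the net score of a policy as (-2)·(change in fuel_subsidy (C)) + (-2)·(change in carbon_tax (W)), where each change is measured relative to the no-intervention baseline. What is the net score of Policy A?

Baseline:
  G = 12
  S = 134
  U = 184 − 12 − 3·134 = -230
  N = 135 + 12 + 2·134 + (-230) = 185
  W = 66 − 4·12 + 2·185 = 388
  C = -41 + 3·185 + 3·388 = 1678
Policy A (W − 75):
  G = 12
  S = 134
  U = 184 − 12 − 3·134 = -230
  N = 135 + 12 + 2·134 + (-230) = 185
  W = 66 − 4·12 + 2·185 (−75 from intervention) = 313
  C = -41 + 3·185 + 3·313 = 1453
ΔC = 1453 − 1678 = -225; ΔW = 313 − 388 = -75
Score = (-2)·(-225) + (-2)·(-75) = 600

600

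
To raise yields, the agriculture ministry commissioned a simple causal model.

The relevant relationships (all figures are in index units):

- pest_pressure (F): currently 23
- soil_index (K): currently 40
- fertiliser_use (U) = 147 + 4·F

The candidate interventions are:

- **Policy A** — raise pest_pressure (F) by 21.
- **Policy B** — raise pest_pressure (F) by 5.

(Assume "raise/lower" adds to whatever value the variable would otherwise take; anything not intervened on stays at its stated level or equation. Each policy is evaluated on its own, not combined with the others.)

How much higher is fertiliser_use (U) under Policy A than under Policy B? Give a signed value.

Policy A (F + 21):
  F = 23 + 21 = 44
  U = 147 + 4·44 = 323
Policy B (F + 5):
  F = 23 + 5 = 28
  U = 147 + 4·28 = 259
U: 323 − 259 = 64

64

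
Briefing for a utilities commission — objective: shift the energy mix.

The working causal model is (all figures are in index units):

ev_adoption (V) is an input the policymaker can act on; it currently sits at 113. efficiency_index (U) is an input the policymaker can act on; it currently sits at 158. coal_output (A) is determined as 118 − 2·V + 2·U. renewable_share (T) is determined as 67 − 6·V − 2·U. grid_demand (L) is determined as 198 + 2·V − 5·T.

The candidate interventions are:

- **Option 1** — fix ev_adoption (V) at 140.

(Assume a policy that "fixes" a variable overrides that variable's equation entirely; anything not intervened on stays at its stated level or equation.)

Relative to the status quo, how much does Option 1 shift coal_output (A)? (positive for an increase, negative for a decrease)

Baseline:
  V = 113
  U = 158
  A = 118 − 2·113 + 2·158 = 208
Option 1 (V := 140):
  V = 140
  U = 158
  A = 118 − 2·140 + 2·158 = 154
Change in A: 154 − 208 = -54

-54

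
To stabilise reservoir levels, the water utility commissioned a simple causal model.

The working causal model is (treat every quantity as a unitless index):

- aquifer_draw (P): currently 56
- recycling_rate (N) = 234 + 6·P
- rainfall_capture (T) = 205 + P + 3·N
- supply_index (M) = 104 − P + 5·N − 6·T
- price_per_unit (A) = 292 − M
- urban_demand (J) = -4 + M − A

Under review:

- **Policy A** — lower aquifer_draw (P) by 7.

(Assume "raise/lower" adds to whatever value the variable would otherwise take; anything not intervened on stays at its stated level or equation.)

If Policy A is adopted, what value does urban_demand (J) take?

-16962

Policy A (P − 7):
  P = 56 − 7 = 49
  N = 234 + 6·49 = 528
  T = 205 + 49 + 3·528 = 1838
  M = 104 − 49 + 5·528 − 6·1838 = -8333
  A = 292 − (-8333) = 8625
  J = -4 + (-8333) − 8625 = -16962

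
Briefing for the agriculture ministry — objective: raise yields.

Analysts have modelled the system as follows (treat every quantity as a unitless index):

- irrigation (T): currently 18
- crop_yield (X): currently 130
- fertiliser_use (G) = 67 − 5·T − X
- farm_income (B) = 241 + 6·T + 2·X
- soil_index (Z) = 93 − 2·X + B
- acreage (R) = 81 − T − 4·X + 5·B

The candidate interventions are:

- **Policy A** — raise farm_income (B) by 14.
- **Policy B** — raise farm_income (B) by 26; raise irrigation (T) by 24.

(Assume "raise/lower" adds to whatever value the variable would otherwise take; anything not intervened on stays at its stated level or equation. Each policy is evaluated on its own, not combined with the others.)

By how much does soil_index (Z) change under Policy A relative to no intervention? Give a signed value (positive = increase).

Baseline:
  T = 18
  X = 130
  B = 241 + 6·18 + 2·130 = 609
  Z = 93 − 2·130 + 609 = 442
Policy A (B + 14):
  T = 18
  X = 130
  B = 241 + 6·18 + 2·130 (+14 from intervention) = 623
  Z = 93 − 2·130 + 623 = 456
Change in Z: 456 − 442 = 14

14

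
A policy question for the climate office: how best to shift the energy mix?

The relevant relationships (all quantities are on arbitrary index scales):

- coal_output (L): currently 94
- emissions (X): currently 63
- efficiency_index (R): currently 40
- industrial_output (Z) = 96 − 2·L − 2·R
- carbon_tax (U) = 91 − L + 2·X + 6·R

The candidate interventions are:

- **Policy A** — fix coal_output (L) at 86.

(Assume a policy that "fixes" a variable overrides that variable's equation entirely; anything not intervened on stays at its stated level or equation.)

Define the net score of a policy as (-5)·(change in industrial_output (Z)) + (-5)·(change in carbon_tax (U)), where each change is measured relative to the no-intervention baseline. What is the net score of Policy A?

-120

Baseline:
  L = 94
  X = 63
  R = 40
  Z = 96 − 2·94 − 2·40 = -172
  U = 91 − 94 + 2·63 + 6·40 = 363
Policy A (L := 86):
  L = 86
  X = 63
  R = 40
  Z = 96 − 2·86 − 2·40 = -156
  U = 91 − 86 + 2·63 + 6·40 = 371
ΔZ = -156 − (-172) = 16; ΔU = 371 − 363 = 8
Score = (-5)·16 + (-5)·8 = -120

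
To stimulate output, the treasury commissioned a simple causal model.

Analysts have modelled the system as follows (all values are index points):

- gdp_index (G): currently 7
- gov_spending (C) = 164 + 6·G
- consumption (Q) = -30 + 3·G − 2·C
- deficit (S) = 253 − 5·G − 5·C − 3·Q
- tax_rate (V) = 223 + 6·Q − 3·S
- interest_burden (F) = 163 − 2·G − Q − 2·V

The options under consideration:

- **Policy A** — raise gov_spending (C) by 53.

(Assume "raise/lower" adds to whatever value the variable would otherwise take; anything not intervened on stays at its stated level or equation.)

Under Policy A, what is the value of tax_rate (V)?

-4451

Policy A (C + 53):
  G = 7
  C = 164 + 6·7 (+53 from intervention) = 259
  Q = -30 + 3·7 − 2·259 = -527
  S = 253 − 5·7 − 5·259 − 3·(-527) = 504
  V = 223 + 6·(-527) − 3·504 = -4451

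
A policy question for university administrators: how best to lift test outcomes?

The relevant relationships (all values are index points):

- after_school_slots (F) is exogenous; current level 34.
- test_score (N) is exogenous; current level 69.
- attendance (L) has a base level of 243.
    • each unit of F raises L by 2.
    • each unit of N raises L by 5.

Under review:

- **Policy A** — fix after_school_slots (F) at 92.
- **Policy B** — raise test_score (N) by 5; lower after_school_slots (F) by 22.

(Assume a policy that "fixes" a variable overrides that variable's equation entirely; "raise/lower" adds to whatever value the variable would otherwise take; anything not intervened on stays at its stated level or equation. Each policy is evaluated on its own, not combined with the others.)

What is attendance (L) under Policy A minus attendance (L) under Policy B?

135

Policy A (F := 92):
  F = 92
  N = 69
  L = 243 + 2·92 + 5·69 = 772
Policy B (N + 5, F − 22):
  F = 34 − 22 = 12
  N = 69 + 5 = 74
  L = 243 + 2·12 + 5·74 = 637
L: 772 − 637 = 135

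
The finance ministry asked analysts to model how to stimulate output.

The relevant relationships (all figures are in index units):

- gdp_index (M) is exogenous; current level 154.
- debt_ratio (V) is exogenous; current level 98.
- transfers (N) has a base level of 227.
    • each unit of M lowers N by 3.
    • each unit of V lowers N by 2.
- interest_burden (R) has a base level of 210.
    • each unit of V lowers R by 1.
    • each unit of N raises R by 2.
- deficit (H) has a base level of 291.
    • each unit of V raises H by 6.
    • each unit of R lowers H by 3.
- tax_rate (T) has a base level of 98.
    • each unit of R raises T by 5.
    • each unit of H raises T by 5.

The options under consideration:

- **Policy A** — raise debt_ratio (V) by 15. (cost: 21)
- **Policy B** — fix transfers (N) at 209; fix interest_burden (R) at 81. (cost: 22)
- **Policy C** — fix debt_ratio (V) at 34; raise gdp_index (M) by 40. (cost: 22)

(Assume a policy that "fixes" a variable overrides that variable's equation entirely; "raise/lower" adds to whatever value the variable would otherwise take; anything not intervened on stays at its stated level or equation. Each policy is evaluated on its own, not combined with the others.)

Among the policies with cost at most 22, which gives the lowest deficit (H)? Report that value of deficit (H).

Policy A (V + 15):
  M = 154
  V = 98 + 15 = 113
  N = 227 − 3·154 − 2·113 = -461
  R = 210 − 113 + 2·(-461) = -825
  H = 291 + 6·113 − 3·(-825) = 3444
Policy B (N := 209, R := 81):
  M = 154
  V = 98
  N = 209
  R = 81
  H = 291 + 6·98 − 3·81 = 636
Policy C (V := 34, M + 40):
  M = 154 + 40 = 194
  V = 34
  N = 227 − 3·194 − 2·34 = -423
  R = 210 − 34 + 2·(-423) = -670
  H = 291 + 6·34 − 3·(-670) = 2505
Comparing — Policy A: H=3444, Policy B: H=636, Policy C: H=2505. Lowest is 636 (Policy B).

636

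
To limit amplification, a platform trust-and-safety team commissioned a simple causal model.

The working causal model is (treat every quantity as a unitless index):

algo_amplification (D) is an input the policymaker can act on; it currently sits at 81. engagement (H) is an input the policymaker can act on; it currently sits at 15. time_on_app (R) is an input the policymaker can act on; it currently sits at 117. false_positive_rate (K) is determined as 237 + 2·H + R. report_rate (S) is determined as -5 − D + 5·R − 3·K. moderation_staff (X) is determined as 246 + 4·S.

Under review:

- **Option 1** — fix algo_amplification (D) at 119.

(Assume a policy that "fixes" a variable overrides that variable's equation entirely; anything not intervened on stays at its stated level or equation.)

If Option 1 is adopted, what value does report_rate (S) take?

Option 1 (D := 119):
  D = 119
  H = 15
  R = 117
  K = 237 + 2·15 + 117 = 384
  S = -5 − 119 + 5·117 − 3·384 = -691

-691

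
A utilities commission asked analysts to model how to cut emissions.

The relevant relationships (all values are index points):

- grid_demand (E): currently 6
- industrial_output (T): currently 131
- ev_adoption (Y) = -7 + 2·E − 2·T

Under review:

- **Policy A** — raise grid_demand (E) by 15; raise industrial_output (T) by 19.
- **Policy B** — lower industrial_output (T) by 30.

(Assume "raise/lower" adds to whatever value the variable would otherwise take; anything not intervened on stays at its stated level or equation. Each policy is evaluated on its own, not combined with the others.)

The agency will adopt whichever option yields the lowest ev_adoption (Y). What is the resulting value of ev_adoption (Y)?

-265

Policy A (E + 15, T + 19):
  E = 6 + 15 = 21
  T = 131 + 19 = 150
  Y = -7 + 2·21 − 2·150 = -265
Policy B (T − 30):
  E = 6
  T = 131 − 30 = 101
  Y = -7 + 2·6 − 2·101 = -197
Comparing — Policy A: Y=-265, Policy B: Y=-197. Lowest is -265 (Policy A).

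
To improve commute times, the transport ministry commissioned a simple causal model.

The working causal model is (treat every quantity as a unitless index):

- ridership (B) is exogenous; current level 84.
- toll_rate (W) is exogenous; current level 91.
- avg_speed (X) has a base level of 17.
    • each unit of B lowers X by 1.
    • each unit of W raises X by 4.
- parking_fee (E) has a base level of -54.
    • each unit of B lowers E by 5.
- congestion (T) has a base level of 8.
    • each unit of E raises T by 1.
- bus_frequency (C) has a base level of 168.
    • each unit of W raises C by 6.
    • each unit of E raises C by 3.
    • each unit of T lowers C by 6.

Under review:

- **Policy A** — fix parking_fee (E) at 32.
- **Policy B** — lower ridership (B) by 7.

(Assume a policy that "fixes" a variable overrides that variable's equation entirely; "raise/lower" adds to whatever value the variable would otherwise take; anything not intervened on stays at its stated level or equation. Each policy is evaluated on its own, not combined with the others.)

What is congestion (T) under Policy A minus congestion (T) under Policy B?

471

Policy A (E := 32):
  B = 84
  E = 32
  T = 8 + 32 = 40
Policy B (B − 7):
  B = 84 − 7 = 77
  E = -54 − 5·77 = -439
  T = 8 + (-439) = -431
T: 40 − (-431) = 471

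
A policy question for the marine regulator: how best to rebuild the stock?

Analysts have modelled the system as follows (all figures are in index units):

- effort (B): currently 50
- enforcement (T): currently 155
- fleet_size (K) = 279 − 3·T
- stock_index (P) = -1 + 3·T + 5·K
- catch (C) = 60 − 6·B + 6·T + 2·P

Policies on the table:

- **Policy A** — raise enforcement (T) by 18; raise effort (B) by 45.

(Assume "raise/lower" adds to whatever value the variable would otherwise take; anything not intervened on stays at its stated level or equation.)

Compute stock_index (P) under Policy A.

-682

Policy A (T + 18, B + 45):
  T = 155 + 18 = 173
  K = 279 − 3·173 = -240
  P = -1 + 3·173 + 5·(-240) = -682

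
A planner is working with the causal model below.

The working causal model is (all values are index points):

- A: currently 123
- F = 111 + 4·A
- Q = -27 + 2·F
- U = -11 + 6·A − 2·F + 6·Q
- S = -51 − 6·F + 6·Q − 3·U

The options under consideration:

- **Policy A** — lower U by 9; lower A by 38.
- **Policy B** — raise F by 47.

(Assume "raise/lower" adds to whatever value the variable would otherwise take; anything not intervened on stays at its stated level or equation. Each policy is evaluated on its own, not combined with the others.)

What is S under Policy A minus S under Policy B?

5487

Policy A (U − 9, A − 38):
  A = 123 − 38 = 85
  F = 111 + 4·85 = 451
  Q = -27 + 2·451 = 875
  U = -11 + 6·85 − 2·451 + 6·875 (−9 from intervention) = 4838
  S = -51 − 6·451 + 6·875 − 3·4838 = -12021
Policy B (F + 47):
  A = 123
  F = 111 + 4·123 (+47 from intervention) = 650
  Q = -27 + 2·650 = 1273
  U = -11 + 6·123 − 2·650 + 6·1273 = 7065
  S = -51 − 6·650 + 6·1273 − 3·7065 = -17508
S: -12021 − (-17508) = 5487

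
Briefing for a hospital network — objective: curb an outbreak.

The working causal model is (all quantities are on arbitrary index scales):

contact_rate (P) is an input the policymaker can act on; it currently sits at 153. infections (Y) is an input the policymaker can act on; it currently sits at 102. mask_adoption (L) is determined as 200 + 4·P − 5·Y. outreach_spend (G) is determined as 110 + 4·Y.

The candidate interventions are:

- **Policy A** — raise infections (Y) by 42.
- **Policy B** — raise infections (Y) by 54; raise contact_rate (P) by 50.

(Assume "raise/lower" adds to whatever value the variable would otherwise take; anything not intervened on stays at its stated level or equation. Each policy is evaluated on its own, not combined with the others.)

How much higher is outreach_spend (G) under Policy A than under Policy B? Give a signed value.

-48

Policy A (Y + 42):
  Y = 102 + 42 = 144
  G = 110 + 4·144 = 686
Policy B (Y + 54, P + 50):
  Y = 102 + 54 = 156
  G = 110 + 4·156 = 734
G: 686 − 734 = -48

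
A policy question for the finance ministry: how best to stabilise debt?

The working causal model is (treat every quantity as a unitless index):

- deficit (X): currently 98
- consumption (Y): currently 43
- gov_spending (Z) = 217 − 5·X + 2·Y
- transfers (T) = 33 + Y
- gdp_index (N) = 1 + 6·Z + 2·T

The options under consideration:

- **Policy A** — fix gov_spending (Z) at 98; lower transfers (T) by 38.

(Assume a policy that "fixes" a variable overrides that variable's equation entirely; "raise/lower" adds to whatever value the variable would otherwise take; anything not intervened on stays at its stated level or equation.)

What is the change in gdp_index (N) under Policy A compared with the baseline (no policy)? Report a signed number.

1634

Baseline:
  X = 98
  Y = 43
  Z = 217 − 5·98 + 2·43 = -187
  T = 33 + 43 = 76
  N = 1 + 6·(-187) + 2·76 = -969
Policy A (Z := 98, T − 38):
  X = 98
  Y = 43
  Z = 98
  T = 33 + 43 (−38 from intervention) = 38
  N = 1 + 6·98 + 2·38 = 665
Change in N: 665 − (-969) = 1634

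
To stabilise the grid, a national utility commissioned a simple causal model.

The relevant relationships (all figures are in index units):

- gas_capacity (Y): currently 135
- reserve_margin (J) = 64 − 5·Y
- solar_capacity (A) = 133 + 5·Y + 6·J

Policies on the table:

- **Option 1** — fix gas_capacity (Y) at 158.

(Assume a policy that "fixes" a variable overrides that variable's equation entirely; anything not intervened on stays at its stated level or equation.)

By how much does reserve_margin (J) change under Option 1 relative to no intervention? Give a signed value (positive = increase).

-115

Baseline:
  Y = 135
  J = 64 − 5·135 = -611
Option 1 (Y := 158):
  Y = 158
  J = 64 − 5·158 = -726
Change in J: -726 − (-611) = -115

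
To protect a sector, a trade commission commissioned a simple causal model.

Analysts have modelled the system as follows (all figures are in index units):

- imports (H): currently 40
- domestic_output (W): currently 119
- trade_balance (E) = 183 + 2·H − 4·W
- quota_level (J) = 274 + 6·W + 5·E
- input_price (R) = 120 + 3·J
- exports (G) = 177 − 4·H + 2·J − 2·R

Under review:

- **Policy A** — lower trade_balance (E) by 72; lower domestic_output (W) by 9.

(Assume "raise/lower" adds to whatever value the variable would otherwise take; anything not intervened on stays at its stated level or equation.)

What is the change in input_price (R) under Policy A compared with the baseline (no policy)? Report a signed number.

Baseline:
  H = 40
  W = 119
  E = 183 + 2·40 − 4·119 = -213
  J = 274 + 6·119 + 5·(-213) = -77
  R = 120 + 3·(-77) = -111
Policy A (E − 72, W − 9):
  H = 40
  W = 119 − 9 = 110
  E = 183 + 2·40 − 4·110 (−72 from intervention) = -249
  J = 274 + 6·110 + 5·(-249) = -311
  R = 120 + 3·(-311) = -813
Change in R: -813 − (-111) = -702

-702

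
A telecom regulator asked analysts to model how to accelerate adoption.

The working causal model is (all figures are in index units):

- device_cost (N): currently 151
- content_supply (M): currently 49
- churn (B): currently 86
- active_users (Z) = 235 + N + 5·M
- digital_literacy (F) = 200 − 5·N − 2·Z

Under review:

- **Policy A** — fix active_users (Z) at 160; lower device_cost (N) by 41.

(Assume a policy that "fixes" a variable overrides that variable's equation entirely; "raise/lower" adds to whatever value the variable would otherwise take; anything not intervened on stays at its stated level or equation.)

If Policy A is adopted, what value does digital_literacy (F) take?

Policy A (Z := 160, N − 41):
  N = 151 − 41 = 110
  M = 49
  Z = 160
  F = 200 − 5·110 − 2·160 = -670

-670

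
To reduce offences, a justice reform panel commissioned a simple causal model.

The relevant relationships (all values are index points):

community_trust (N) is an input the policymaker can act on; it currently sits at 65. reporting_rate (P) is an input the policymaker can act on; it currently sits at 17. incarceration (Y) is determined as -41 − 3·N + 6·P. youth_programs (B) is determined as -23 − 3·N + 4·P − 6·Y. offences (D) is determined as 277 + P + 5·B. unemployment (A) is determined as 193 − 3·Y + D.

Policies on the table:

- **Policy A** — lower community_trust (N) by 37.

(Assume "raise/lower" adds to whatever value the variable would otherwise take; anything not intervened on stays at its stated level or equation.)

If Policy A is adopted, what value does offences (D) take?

789

Policy A (N − 37):
  N = 65 − 37 = 28
  P = 17
  Y = -41 − 3·28 + 6·17 = -23
  B = -23 − 3·28 + 4·17 − 6·(-23) = 99
  D = 277 + 17 + 5·99 = 789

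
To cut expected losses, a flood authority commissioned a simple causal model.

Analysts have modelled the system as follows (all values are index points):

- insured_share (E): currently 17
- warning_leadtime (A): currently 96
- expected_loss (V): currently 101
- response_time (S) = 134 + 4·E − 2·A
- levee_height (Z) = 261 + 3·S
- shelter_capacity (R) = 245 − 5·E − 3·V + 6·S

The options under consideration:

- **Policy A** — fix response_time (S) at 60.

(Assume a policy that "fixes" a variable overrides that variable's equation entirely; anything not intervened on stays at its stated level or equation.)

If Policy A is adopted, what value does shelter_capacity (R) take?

Policy A (S := 60):
  E = 17
  A = 96
  V = 101
  S = 60
  R = 245 − 5·17 − 3·101 + 6·60 = 217

217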